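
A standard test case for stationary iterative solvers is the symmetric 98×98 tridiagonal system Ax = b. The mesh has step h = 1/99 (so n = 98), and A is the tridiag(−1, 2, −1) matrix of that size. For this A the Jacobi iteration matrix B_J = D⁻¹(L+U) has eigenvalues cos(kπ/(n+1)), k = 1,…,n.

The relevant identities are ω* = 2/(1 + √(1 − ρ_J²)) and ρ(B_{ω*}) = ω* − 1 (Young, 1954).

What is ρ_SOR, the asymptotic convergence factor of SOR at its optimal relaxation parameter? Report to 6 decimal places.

ρ_SOR = 0.938496

[ρ_J] n=98: ρ(B_J) = cos(π/(n+1)) = cos(π/99) = 0.999497.
1 − cos²(π/99) = sin²(π/99) ⇒ √(1−ρ_J²) = sin(π/99) = 0.0317279.
ω* = 2 / (1 + 0.0317279) = 2 / 1.0317279 ≈ 1.938496.
ρ_SOR = ω* − 1 ≈ 0.938496.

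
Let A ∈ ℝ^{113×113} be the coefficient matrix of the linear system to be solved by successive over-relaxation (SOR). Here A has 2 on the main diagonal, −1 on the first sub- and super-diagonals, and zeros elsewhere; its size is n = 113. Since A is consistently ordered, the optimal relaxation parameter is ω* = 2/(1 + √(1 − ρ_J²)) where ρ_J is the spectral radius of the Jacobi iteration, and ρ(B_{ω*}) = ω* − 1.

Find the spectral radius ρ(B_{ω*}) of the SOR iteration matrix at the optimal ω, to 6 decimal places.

ρ_J = max_k |cos(kπ/114)| = cos(π/114) = 0.999620
1 − cos²(π/114) = sin²(π/114) ⇒ √(1−ρ_J²) = sin(π/114) = 0.0275543.
Then 2/(1+√(1−ρ_J²)) = 2/(1+0.0275543); ω* = 2/1.0275543 = 1.946369.
ρ(B_{ω*}) = ω*−1 = 0.946369

ρ_SOR = 0.946369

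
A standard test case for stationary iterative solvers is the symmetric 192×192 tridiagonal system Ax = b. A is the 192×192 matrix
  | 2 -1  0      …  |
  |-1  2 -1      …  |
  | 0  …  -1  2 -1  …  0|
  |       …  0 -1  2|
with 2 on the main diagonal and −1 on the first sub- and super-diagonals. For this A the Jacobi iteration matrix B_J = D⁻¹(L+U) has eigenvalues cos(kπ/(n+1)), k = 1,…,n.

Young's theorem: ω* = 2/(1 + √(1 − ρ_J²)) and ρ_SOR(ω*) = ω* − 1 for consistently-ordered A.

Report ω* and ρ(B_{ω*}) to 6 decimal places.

ω* = 1.967967, ρ_SOR = 0.967967

spectrum of D⁻¹(L+U) = {cos(kπ/193) : 1≤k≤192}; ρ_J = cos(π/193) = 0.999868.
1 − cos²(π/193) = sin²(π/193) ⇒ √(1−ρ_J²) = sin(π/193) = 0.0162770.
ω* = 2/(1 + 0.0162770) = 2/1.0162770 = 1.967967.
Hence ρ(B_{ω*}) = 1.967967 − 1 = 0.967967.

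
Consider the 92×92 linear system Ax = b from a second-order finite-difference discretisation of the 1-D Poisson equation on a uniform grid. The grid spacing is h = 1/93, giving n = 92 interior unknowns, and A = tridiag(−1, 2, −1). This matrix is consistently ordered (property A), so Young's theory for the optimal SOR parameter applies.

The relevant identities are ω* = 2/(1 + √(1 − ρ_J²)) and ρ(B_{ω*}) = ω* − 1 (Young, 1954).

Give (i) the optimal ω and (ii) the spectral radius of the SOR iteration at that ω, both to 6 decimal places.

ω* = 1.934659, ρ_SOR = 0.934659

B_J for the 92×92 system has eigenvalues cos(kπ/93); ρ_J = cos(π/93) = 0.999429.
√(1 − cos²(π/93)) = sin(π/93) ≈ 0.0337741.
ω* = 2/(1+0.0337741) = 1.934659
[ρ_SOR] ω* − 1 = 0.934659.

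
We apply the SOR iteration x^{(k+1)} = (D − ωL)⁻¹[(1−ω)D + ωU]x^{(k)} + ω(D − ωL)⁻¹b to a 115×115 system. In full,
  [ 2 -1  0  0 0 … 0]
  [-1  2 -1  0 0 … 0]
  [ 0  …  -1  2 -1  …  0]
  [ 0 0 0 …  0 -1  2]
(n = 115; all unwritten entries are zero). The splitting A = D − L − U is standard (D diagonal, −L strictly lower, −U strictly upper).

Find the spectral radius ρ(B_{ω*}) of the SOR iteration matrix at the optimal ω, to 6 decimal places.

ρ_SOR = 0.947269

½·tridiag(1,0,1) at n=115: λ_k = cos(kπ/116); max |λ| at k=1 ⇒ ρ_J = cos(π/116) ≈ 0.999633.
√(1−ρ_J²) simplifies to sin(π/116) = 0.0270794.
So ω* = 2/1.0270794 = 1.947269 (Young).
At ω = 1.947269 every |λ(B_ω)| = ω−1, so ρ_SOR = 0.947269.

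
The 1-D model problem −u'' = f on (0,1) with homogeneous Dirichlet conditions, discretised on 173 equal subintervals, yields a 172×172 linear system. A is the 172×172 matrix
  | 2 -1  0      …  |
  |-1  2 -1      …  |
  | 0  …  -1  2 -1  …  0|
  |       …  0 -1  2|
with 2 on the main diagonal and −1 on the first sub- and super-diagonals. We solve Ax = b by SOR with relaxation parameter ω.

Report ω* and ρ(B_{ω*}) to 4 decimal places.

n=172: λ(B_J) = 1 − λ(A)/2 = cos(kπ/173); k=1 gives ρ_J = 0.9998.
√(1−ρ_J²) = |sin(π/173)| = 0.01816
So ω* = 2/1.01816 = 1.9643 (Young).
ρ_SOR = ω* − 1 = 1.9643 − 1 = 0.9643.

ω* = 1.9643, ρ_SOR = 0.9643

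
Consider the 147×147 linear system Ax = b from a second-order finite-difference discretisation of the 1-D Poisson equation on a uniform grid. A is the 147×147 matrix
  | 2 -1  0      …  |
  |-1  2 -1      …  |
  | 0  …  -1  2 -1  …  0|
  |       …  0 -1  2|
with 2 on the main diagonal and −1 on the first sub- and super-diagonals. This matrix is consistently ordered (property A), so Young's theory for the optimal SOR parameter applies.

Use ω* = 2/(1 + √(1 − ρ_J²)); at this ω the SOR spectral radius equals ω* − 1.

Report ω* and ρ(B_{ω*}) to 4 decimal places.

[ρ_J] n=147: ρ(B_J) = cos(π/(n+1)) = cos(π/148) = 0.9998.
1 − cos²(π/148) = sin²(π/148) ⇒ √(1−ρ_J²) = sin(π/148) = 0.02123.
[ω*] 2 ÷ (1 + 0.02123) = 2 ÷ 1.02123 = 1.9584.
ρ_SOR = ω* − 1 = 1.9584 − 1 = 0.9584.

ω* = 1.9584, ρ_SOR = 0.9584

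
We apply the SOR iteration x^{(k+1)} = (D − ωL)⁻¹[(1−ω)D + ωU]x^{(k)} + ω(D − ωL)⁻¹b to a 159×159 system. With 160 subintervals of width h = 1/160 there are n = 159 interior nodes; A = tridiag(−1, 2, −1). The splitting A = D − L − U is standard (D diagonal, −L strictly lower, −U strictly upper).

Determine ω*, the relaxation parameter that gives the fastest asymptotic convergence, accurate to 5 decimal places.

ω* = 1.96149

With n=159, ρ(Jacobi) = cos(π/160) = 0.99981.
√(1−ρ_J²) simplifies to sin(π/160) = 0.019634.
ω* = 2/(1 + 0.019634) = 2/1.019634 = 1.96149.
At ω = 1.96149 every |λ(B_ω)| = ω−1, so ρ_SOR = 0.96149.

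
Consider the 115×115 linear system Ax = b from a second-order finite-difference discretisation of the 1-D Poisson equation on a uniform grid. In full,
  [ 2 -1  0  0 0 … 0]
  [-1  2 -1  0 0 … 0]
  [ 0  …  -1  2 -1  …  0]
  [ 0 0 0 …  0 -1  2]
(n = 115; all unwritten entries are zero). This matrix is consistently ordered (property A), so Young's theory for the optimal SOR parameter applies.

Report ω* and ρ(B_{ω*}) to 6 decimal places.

ω* = 1.947269, ρ_SOR = 0.947269

spectrum of D⁻¹(L+U) = {cos(kπ/116) : 1≤k≤115}; ρ_J = cos(π/116) = 0.999633.
√(1−ρ_J²) = |sin(π/116)| = 0.0270794
Young: ω* = 2/(1+√(1−ρ_J²)) = 2/(1+0.0270794) = 2/1.0270794 = 1.947269.
At ω = 1.947269 every |λ(B_ω)| = ω−1, so ρ_SOR = 0.947269.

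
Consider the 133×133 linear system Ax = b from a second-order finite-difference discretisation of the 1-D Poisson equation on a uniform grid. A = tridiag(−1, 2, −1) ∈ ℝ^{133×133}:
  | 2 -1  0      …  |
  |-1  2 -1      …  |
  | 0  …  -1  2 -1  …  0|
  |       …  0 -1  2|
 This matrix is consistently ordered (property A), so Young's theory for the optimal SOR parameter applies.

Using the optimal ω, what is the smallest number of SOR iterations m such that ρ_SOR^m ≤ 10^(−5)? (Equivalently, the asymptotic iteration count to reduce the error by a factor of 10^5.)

m = 246

ρ_J = max_k |cos(kπ/134)| = cos(π/134) = 0.9997252
√(1 − cos²(π/134)) = sin(π/134) ≈ 0.0234426.
[ω*] 2 ÷ (1 + 0.0234426) = 2 ÷ 1.0234426 = 1.9541887.
ρ(B_{ω*}) = ω*−1 = 0.9541887
ρ_SOR^m ≤ 10^(−5) ⇔ m ≥ 5·ln10/(−ln 0.9541887) = 11.5129/0.0468938 = 245.510; m = ⌈245.510⌉ = 246.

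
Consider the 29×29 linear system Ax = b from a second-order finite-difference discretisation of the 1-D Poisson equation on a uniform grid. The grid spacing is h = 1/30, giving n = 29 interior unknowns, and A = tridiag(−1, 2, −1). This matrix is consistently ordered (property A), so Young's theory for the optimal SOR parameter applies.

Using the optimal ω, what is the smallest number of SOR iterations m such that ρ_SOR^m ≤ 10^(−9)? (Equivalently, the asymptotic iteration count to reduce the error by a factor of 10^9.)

m = 99

B_J for the 29×29 system has eigenvalues cos(kπ/30); ρ_J = cos(π/30) = 0.9945219.
1 − cos²(π/30) = sin²(π/30) ⇒ √(1−ρ_J²) = sin(π/30) = 0.1045285.
ω* = 2/(1+0.1045285) = 1.8107274
Hence ρ(B_{ω*}) = 1.8107274 − 1 = 0.8107274.
ρ_SOR^m ≤ 10^(−9) ⇔ m ≥ 9·ln10/(−ln 0.8107274) = 20.7233/0.209823 = 98.766; m = ⌈98.766⌉ = 99.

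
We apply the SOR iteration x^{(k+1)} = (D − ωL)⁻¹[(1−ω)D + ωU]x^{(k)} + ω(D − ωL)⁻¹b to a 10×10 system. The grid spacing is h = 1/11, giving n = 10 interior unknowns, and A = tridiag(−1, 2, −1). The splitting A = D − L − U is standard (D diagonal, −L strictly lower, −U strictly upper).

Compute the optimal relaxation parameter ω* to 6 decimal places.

ω* = 1.560388

With n=10, ρ(Jacobi) = cos(π/11) = 0.959493.
√(1 − cos²(π/11)) = sin(π/11) ≈ 0.2817326.
[ω*] 2 ÷ (1 + 0.2817326) = 2 ÷ 1.2817326 = 1.560388.
ρ_SOR = ω* − 1 = 1.560388 − 1 = 0.560388.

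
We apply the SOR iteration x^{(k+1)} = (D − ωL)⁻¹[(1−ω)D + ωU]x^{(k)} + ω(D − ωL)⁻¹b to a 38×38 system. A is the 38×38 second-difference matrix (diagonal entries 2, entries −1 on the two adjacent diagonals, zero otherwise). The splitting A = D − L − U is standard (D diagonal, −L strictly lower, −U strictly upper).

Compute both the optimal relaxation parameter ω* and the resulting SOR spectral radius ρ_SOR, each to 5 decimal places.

B_J for the 38×38 system has eigenvalues cos(kπ/39); ρ_J = cos(π/39) = 0.99676.
√(1−ρ_J²) = |sin(π/39)| = 0.080467
ω* = 2 / (1 + 0.080467) = 2 / 1.080467 ≈ 1.85105.
ρ_SOR = ω* − 1 = 1.85105 − 1 = 0.85105.

ω* = 1.85105, ρ_SOR = 0.85105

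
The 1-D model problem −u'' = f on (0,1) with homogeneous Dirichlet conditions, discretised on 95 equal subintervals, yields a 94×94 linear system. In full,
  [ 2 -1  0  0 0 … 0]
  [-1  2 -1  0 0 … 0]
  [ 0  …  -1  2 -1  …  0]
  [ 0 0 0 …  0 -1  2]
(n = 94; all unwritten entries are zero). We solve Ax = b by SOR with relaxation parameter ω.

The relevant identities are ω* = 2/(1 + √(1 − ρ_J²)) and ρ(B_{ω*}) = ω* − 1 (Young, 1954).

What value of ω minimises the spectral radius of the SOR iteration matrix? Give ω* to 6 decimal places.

ρ_J = max_k |cos(kπ/95)| = cos(π/95) = 0.999453
√(1−ρ_J²) = |sin(π/95)| = 0.0330634
So ω* = 2/1.0330634 = 1.935990 (Young).
and ρ(B_{ω*}) = 1.935990 − 1 = 0.935990.

ω* = 1.935990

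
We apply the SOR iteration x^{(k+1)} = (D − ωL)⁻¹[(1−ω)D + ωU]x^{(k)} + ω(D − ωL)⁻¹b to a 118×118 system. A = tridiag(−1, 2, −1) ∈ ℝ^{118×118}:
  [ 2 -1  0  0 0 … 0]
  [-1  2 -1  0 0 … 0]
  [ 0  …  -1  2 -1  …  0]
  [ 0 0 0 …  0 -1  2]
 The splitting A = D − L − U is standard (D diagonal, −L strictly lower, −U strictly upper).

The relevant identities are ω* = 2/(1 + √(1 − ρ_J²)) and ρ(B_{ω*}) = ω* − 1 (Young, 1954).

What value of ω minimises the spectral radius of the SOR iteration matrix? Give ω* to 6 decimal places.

ω* = 1.948564

[ρ_J] n=118: ρ(B_J) = cos(π/(n+1)) = cos(π/119) = 0.999652.
√(1−ρ_J²) = |sin(π/119)| = 0.0263969
So ω* = 2/1.0263969 = 1.948564 (Young).
Hence ρ(B_{ω*}) = 1.948564 − 1 = 0.948564.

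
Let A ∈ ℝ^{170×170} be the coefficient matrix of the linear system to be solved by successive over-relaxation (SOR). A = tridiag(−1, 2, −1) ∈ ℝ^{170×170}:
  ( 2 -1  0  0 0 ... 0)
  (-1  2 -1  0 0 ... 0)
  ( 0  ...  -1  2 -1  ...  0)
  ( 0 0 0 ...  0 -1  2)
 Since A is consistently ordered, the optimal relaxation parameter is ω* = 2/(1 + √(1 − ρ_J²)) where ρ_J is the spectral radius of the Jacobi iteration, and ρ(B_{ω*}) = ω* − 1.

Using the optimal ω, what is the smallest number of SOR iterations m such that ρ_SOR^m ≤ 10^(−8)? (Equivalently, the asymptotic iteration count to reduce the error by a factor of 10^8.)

ρ_J = max_k |cos(kπ/171)| = cos(π/171) = 0.9998312
1 − cos²(π/171) = sin²(π/171) ⇒ √(1−ρ_J²) = sin(π/171) = 0.0183709.
So ω* = 2/1.0183709 = 1.9639210 (Young).
ρ(B_{ω*}) = ω*−1 = 0.9639210
ρ_SOR^m ≤ 10^(−8) ⇔ m ≥ 8·ln10/(−ln 0.9639210) = 18.4207/0.0367459 = 501.299; m = ⌈501.299⌉ = 502.

m = 502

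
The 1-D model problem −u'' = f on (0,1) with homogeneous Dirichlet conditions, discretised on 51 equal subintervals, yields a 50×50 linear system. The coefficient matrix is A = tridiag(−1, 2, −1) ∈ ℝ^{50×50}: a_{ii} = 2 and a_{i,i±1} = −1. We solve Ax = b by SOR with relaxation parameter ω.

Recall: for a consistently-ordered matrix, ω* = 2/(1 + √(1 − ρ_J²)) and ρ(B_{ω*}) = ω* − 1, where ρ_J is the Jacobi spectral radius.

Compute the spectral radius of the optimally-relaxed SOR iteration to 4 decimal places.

ρ_SOR = 0.8840

[ρ_J] n=50: ρ(B_J) = cos(π/(n+1)) = cos(π/51) = 0.9981.
root = sin(π/51) = 0.06156  (since 1−cos² = sin²).
[ω*] 2 ÷ (1 + 0.06156) = 2 ÷ 1.06156 = 1.8840.
ρ(B_{ω*}) = ω*−1 = 0.8840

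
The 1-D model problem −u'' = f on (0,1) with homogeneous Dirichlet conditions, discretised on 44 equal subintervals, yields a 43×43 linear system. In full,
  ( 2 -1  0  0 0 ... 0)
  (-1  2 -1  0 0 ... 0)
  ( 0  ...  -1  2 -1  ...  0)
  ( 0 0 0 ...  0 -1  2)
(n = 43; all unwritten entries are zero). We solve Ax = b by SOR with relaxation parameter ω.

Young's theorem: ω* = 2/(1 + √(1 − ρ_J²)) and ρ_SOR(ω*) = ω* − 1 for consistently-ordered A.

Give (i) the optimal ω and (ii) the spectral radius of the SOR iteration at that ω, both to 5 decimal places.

ω* = 1.86682, ρ_SOR = 0.86682

n=43: λ(B_J) = 1 − λ(A)/2 = cos(kπ/44); k=1 gives ρ_J = 0.99745.
√(1 − cos²(π/44)) = sin(π/44) ≈ 0.071339.
ω* = 2 / (1 + 0.071339) = 2 / 1.071339 ≈ 1.86682.
ρ(B_{ω*}) = ω*−1 = 0.86682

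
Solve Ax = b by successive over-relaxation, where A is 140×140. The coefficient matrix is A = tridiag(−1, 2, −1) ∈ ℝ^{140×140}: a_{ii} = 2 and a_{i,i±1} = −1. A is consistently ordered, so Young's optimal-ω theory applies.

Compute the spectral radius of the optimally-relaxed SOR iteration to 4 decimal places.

ρ_SOR = 0.9564

With n=140, ρ(Jacobi) = cos(π/141) = 0.9998.
1 − cos²(π/141) = sin²(π/141) ⇒ √(1−ρ_J²) = sin(π/141) = 0.02228.
Then 2/(1+√(1−ρ_J²)) = 2/(1+0.02228); ω* = 2/1.02228 = 1.9564.
[ρ_SOR] ω* − 1 = 0.9564.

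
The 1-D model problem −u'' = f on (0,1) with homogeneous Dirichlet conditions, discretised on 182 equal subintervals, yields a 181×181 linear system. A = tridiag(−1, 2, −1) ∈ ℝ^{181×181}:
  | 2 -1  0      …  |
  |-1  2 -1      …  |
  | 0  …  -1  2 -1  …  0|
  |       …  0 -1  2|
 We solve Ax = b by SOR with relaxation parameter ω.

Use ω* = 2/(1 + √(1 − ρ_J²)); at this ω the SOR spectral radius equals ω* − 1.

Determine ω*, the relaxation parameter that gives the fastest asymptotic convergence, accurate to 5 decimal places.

With n=181, ρ(Jacobi) = cos(π/182) = 0.99985.
√(1−ρ_J²) = |sin(π/182)| = 0.017261
Then 2/(1+√(1−ρ_J²)) = 2/(1+0.017261); ω* = 2/1.017261 = 1.96606.
ρ(B_{ω*}) = ω*−1 = 0.96606

ω* = 1.96606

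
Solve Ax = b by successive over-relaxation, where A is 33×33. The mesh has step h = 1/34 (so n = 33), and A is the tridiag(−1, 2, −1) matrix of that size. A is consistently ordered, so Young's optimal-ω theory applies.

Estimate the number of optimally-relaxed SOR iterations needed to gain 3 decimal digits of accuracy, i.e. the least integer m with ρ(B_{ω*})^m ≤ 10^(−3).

m = 38

n=33: λ(B_J) = 1 − λ(A)/2 = cos(kπ/34); k=1 gives ρ_J = 0.9957342.
√(1 − cos²(π/34)) = sin(π/34) ≈ 0.0922684.
Young: ω* = 2/(1+√(1−ρ_J²)) = 2/(1+0.0922684) = 2/1.0922684 = 1.8310518.
and ρ(B_{ω*}) = 1.8310518 − 1 = 0.8310518.
(0.8310518)^m ≤ 10^{−3}  ⇒  m·ln(0.8310518) ≤ −3·ln10  ⇒  m ≥ 37.327  ⇒  m = 38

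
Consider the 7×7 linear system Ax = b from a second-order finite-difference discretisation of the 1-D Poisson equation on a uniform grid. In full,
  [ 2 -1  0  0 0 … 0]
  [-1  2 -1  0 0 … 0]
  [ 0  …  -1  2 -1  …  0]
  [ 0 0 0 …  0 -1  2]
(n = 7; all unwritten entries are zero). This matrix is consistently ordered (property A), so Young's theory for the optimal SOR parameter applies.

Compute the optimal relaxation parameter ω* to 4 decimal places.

With n=7, ρ(Jacobi) = cos(π/8) = 0.9239.
√(1−ρ_J²) simplifies to sin(π/8) = 0.38268.
ω* = 2/(1 + 0.38268) = 2/1.38268 = 1.4465.
and ρ(B_{ω*}) = 1.4465 − 1 = 0.4465.

ω* = 1.4465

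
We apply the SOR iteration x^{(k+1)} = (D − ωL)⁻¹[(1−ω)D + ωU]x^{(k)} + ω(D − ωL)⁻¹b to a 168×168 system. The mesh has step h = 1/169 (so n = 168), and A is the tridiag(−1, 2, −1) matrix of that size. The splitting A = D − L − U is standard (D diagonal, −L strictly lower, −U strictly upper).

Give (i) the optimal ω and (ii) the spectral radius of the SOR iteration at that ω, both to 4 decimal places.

ω* = 1.9635, ρ_SOR = 0.9635

B_J for the 168×168 system has eigenvalues cos(kπ/169); ρ_J = cos(π/169) = 0.9998.
root = sin(π/169) = 0.01859  (since 1−cos² = sin²).
Then 2/(1+√(1−ρ_J²)) = 2/(1+0.01859); ω* = 2/1.01859 = 1.9635.
Hence ρ(B_{ω*}) = 1.9635 − 1 = 0.9635.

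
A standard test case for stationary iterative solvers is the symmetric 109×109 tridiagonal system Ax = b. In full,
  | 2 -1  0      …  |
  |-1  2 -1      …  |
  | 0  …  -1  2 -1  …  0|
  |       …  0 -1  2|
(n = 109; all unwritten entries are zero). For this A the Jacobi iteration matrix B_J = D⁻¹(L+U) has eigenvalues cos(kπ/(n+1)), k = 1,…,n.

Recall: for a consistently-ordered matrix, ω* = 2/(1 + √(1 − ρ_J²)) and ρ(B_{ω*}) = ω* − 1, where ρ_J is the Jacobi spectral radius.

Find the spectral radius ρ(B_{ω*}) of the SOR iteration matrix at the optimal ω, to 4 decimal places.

½·tridiag(1,0,1) at n=109: λ_k = cos(kπ/110); max |λ| at k=1 ⇒ ρ_J = cos(π/110) ≈ 0.9996.
1 − cos²(π/110) = sin²(π/110) ⇒ √(1−ρ_J²) = sin(π/110) = 0.02856.
Then 2/(1+√(1−ρ_J²)) = 2/(1+0.02856); ω* = 2/1.02856 = 1.9445.
At ω = 1.9445 every |λ(B_ω)| = ω−1, so ρ_SOR = 0.9445.

ρ_SOR = 0.9445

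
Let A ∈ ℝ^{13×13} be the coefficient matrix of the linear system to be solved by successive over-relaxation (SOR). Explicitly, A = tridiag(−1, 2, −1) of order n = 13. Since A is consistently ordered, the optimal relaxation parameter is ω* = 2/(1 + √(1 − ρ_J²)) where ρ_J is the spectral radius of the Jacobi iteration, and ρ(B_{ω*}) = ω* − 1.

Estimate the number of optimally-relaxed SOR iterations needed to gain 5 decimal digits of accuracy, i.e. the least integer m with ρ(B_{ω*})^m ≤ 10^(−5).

m = 26

n=13: λ(B_J) = 1 − λ(A)/2 = cos(kπ/14); k=1 gives ρ_J = 0.9749279.
root = sin(π/14) = 0.2225209  (since 1−cos² = sin²).
So ω* = 2/1.2225209 = 1.6359639 (Young).
At ω = 1.6359639 every |λ(B_ω)| = ω−1, so ρ_SOR = 0.6359639.
m ≥ 5·ln10 / (−ln 0.6359639) = 25.437; smallest integer m = 26.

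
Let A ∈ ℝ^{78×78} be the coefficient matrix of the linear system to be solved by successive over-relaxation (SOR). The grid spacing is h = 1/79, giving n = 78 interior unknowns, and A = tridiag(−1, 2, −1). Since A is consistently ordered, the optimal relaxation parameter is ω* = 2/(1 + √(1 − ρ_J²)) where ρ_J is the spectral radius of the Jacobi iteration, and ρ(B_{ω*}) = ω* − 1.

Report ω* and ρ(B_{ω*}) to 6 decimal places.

ω* = 1.923527, ρ_SOR = 0.923527

[ρ_J] n=78: ρ(B_J) = cos(π/(n+1)) = cos(π/79) = 0.999209.
√(1−ρ_J²) = |sin(π/79)| = 0.0397565
ω* = 2/(1 + 0.0397565) = 2/1.0397565 = 1.923527.
ρ(B_{ω*}) = ω*−1 = 0.923527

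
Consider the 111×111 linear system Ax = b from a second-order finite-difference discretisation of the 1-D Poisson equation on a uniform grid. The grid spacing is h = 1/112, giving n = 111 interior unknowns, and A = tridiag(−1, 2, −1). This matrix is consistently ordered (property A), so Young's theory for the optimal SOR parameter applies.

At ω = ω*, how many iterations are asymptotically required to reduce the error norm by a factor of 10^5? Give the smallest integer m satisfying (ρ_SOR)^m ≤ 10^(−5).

[ρ_J] n=111: ρ(B_J) = cos(π/(n+1)) = cos(π/112) = 0.9996066.
root = sin(π/112) = 0.0280463  (since 1−cos² = sin²).
ω* = 2/(1 + 0.0280463) = 2/1.0280463 = 1.9454377.
At ω = 1.9454377 every |λ(B_ω)| = ω−1, so ρ_SOR = 0.9454377.
m ≥ 5·ln10 / (−ln 0.9454377) = 205.194; smallest integer m = 206.

m = 206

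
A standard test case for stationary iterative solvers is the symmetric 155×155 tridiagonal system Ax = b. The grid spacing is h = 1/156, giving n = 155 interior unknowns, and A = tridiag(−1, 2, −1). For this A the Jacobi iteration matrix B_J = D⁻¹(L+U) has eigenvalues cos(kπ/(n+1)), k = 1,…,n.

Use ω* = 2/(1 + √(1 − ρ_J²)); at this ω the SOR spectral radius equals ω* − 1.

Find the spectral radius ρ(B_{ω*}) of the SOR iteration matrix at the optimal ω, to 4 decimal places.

ρ_J = max_k |cos(kπ/156)| = cos(π/156) = 0.9998
√(1−ρ_J²) simplifies to sin(π/156) = 0.02014.
ω* = 2/(1 + 0.02014) = 2/1.02014 = 1.9605.
ρ_SOR = ω* − 1 = 1.9605 − 1 = 0.9605.

ρ_SOR = 0.9605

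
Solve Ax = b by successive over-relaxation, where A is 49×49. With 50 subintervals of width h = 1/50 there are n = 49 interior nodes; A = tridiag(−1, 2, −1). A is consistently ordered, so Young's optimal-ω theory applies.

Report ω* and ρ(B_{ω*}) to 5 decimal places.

n=49: λ(B_J) = 1 − λ(A)/2 = cos(kπ/50); k=1 gives ρ_J = 0.99803.
√(1−ρ_J²) simplifies to sin(π/50) = 0.062791.
ω* = 2/(1 + 0.062791) = 2/1.062791 = 1.88184.
and ρ(B_{ω*}) = 1.88184 − 1 = 0.88184.

ω* = 1.88184, ρ_SOR = 0.88184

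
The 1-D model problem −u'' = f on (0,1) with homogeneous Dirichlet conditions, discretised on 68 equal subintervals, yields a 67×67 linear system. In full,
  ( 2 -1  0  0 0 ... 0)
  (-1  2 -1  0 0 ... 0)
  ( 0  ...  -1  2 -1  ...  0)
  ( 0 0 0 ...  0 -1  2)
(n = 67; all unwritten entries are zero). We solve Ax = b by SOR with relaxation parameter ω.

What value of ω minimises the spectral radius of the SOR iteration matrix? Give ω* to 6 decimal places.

ω* = 1.911711

ρ_J = max_k |cos(kπ/68)| = cos(π/68) = 0.998933
√(1−ρ_J²) = |sin(π/68)| = 0.0461835
Young: ω* = 2/(1+√(1−ρ_J²)) = 2/(1+0.0461835) = 2/1.0461835 = 1.911711.
ρ_SOR = ω* − 1 ≈ 0.911711.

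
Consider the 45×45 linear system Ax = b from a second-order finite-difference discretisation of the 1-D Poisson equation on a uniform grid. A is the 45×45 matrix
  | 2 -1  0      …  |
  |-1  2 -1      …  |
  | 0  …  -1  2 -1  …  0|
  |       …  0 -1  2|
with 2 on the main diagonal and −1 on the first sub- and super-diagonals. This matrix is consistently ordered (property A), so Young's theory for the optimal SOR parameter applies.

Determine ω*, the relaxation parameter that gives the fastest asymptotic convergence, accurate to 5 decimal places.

ω* = 1.87223

n=45: λ(B_J) = 1 − λ(A)/2 = cos(kπ/46); k=1 gives ρ_J = 0.99767.
√(1 − cos²(π/46)) = sin(π/46) ≈ 0.068242.
ω* = 2 / (1 + 0.068242) = 2 / 1.068242 ≈ 1.87223.
ρ_SOR = ω* − 1 ≈ 0.87223.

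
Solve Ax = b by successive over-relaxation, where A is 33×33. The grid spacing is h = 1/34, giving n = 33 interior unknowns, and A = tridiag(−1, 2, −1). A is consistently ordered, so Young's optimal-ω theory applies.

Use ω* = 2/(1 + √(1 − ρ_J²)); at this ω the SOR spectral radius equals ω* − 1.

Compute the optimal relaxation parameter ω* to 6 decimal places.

ω* = 1.831052

ρ_J = max_k |cos(kπ/34)| = cos(π/34) = 0.995734
√(1−ρ_J²) = |sin(π/34)| = 0.0922684
So ω* = 2/1.0922684 = 1.831052 (Young).
At ω = 1.831052 every |λ(B_ω)| = ω−1, so ρ_SOR = 0.831052.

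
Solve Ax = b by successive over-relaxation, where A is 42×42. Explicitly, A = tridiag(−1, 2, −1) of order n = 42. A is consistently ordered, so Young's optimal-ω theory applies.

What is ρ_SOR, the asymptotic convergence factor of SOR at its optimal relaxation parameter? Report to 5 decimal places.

ρ_SOR = 0.86394

With n=42, ρ(Jacobi) = cos(π/43) = 0.99733.
root = sin(π/43) = 0.072995  (since 1−cos² = sin²).
Then 2/(1+√(1−ρ_J²)) = 2/(1+0.072995); ω* = 2/1.072995 = 1.86394.
At ω = 1.86394 every |λ(B_ω)| = ω−1, so ρ_SOR = 0.86394.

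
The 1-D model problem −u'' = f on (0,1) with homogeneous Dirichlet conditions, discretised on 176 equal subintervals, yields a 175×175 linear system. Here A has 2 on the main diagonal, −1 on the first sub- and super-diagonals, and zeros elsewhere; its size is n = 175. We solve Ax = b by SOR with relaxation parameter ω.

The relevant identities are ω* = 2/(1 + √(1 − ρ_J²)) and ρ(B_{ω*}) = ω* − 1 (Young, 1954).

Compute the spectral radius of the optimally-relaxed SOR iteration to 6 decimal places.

ρ_SOR = 0.964928

[ρ_J] n=175: ρ(B_J) = cos(π/(n+1)) = cos(π/176) = 0.999841.
√(1−ρ_J²) simplifies to sin(π/176) = 0.0178490.
Young: ω* = 2/(1+√(1−ρ_J²)) = 2/(1+0.0178490) = 2/1.0178490 = 1.964928.
ρ(B_{ω*}) = ω*−1 = 0.964928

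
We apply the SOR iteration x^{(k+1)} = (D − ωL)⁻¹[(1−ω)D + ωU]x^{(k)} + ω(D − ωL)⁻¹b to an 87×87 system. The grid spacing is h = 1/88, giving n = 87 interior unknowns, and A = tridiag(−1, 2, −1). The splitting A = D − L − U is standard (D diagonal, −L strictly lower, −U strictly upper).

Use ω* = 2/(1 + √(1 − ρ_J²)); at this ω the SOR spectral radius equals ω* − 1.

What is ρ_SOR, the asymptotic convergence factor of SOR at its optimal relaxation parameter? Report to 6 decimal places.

ρ_SOR = 0.931075

spectrum of D⁻¹(L+U) = {cos(kπ/88) : 1≤k≤87}; ρ_J = cos(π/88) = 0.999363.
1 − cos²(π/88) = sin²(π/88) ⇒ √(1−ρ_J²) = sin(π/88) = 0.0356923.
So ω* = 2/1.0356923 = 1.931075 (Young).
At ω = 1.931075 every |λ(B_ω)| = ω−1, so ρ_SOR = 0.931075.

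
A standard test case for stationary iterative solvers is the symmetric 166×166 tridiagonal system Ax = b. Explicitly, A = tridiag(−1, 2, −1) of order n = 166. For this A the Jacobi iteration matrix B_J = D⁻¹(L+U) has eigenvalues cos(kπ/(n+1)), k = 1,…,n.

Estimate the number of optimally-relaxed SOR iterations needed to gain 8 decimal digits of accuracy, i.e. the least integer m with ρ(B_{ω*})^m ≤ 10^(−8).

m = 490

n=166: λ(B_J) = 1 − λ(A)/2 = cos(kπ/167); k=1 gives ρ_J = 0.9998231.
√(1−ρ_J²) simplifies to sin(π/167) = 0.0188108.
Young: ω* = 2/(1+√(1−ρ_J²)) = 2/(1+0.0188108) = 2/1.0188108 = 1.9630730.
Hence ρ(B_{ω*}) = 1.9630730 − 1 = 0.9630730.
(0.9630730)^m ≤ 10^{−8}  ⇒  m·ln(0.9630730) ≤ −8·ln10  ⇒  m ≥ 489.572  ⇒  m = 490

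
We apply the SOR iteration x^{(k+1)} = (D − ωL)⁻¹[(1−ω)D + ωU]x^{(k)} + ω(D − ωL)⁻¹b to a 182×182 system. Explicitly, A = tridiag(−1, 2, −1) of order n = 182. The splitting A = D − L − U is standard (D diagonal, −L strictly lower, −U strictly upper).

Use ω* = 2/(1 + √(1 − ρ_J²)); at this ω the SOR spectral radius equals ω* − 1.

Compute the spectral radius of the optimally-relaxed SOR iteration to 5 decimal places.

With n=182, ρ(Jacobi) = cos(π/183) = 0.99985.
√(1 − cos²(π/183)) = sin(π/183) ≈ 0.017166.
ω* = 2 / (1 + 0.017166) = 2 / 1.017166 ≈ 1.96625.
and ρ(B_{ω*}) = 1.96625 − 1 = 0.96625.

ρ_SOR = 0.96625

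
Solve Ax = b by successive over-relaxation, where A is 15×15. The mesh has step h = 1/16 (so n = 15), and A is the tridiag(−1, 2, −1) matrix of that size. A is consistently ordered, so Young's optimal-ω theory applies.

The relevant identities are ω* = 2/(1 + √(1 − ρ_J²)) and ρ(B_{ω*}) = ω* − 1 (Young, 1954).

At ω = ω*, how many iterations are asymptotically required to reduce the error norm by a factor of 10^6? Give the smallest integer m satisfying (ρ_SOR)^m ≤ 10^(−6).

m = 35

With n=15, ρ(Jacobi) = cos(π/16) = 0.9807853.
root = sin(π/16) = 0.1950903  (since 1−cos² = sin²).
Then 2/(1+√(1−ρ_J²)) = 2/(1+0.1950903); ω* = 2/1.1950903 = 1.6735137.
and ρ(B_{ω*}) = 1.6735137 − 1 = 0.6735137.
For 6 digits: m = 6·ln10 / (−ln 0.6735137) = 13.8155/0.395247 = 34.954; round up → m = 35.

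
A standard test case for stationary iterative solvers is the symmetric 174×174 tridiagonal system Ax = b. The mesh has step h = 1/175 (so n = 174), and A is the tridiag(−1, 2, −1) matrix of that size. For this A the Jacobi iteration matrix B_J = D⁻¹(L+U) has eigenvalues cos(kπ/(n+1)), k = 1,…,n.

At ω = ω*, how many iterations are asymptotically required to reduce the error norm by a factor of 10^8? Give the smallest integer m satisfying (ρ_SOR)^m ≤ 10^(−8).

m = 514

ρ_J = max_k |cos(kπ/175)| = cos(π/175) = 0.9998389
√(1−ρ_J²) = |sin(π/175)| = 0.0179510
ω* = 2/(1+0.0179510) = 1.9647311
and ρ(B_{ω*}) = 1.9647311 − 1 = 0.9647311.
Need (0.9647311)^m ≤ 10^(−8): m ≥ 8·ln10/|ln 0.9647311| = 18.4207/0.0359059 = 513.027 ⇒ m = 514.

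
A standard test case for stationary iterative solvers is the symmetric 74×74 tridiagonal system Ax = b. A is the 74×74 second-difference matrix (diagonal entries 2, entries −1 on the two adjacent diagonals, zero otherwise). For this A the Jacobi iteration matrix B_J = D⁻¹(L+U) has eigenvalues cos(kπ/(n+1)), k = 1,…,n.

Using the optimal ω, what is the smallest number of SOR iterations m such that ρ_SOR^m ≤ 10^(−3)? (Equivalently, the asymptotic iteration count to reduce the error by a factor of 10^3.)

m = 83

[ρ_J] n=74: ρ(B_J) = cos(π/(n+1)) = cos(π/75) = 0.9991228.
√(1 − cos²(π/75)) = sin(π/75) ≈ 0.0418757.
So ω* = 2/1.0418757 = 1.9196148 (Young).
ρ(B_{ω*}) = ω*−1 = 0.9196148
For 3 digits: m = 3·ln10 / (−ln 0.9196148) = 6.90776/0.0838004 = 82.431; round up → m = 83.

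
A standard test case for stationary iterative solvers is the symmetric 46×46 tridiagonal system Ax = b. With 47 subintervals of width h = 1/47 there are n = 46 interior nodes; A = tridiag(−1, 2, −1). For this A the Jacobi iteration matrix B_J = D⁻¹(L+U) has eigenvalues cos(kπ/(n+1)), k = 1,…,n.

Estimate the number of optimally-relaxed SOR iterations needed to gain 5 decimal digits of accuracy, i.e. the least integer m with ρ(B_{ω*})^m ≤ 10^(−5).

n=46: λ(B_J) = 1 − λ(A)/2 = cos(kπ/47); k=1 gives ρ_J = 0.9977669.
√(1−ρ_J²) = |sin(π/47)| = 0.0667926
Then 2/(1+√(1−ρ_J²)) = 2/(1+0.0667926); ω* = 2/1.0667926 = 1.8747787.
ρ(B_{ω*}) = ω*−1 = 0.8747787
5·ln10 = 11.5129; −ln(0.8747787) = 0.133784; m = ⌈11.5129/0.133784⌉ = ⌈86.056⌉ = 87.

m = 87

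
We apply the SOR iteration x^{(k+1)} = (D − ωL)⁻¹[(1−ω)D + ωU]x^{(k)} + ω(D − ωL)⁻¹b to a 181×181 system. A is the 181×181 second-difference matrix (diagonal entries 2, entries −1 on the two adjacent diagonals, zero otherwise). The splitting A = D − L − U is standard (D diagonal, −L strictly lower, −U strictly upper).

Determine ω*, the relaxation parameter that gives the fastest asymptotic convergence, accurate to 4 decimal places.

½·tridiag(1,0,1) at n=181: λ_k = cos(kπ/182); max |λ| at k=1 ⇒ ρ_J = cos(π/182) ≈ 0.9999.
√(1 − cos²(π/182)) = sin(π/182) ≈ 0.01726.
Young: ω* = 2/(1+√(1−ρ_J²)) = 2/(1+0.01726) = 2/1.01726 = 1.9661.
Hence ρ(B_{ω*}) = 1.9661 − 1 = 0.9661.

ω* = 1.9661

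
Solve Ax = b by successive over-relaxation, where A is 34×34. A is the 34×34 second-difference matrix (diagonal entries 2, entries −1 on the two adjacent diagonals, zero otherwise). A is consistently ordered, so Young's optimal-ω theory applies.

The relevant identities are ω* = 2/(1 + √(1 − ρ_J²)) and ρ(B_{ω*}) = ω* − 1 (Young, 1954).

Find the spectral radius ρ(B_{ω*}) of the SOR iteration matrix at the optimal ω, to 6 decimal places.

ρ_SOR = 0.835470

B_J for the 34×34 system has eigenvalues cos(kπ/35); ρ_J = cos(π/35) = 0.995974.
√(1 − cos²(π/35)) = sin(π/35) ≈ 0.0896393.
So ω* = 2/1.0896393 = 1.835470 (Young).
At ω = 1.835470 every |λ(B_ω)| = ω−1, so ρ_SOR = 0.835470.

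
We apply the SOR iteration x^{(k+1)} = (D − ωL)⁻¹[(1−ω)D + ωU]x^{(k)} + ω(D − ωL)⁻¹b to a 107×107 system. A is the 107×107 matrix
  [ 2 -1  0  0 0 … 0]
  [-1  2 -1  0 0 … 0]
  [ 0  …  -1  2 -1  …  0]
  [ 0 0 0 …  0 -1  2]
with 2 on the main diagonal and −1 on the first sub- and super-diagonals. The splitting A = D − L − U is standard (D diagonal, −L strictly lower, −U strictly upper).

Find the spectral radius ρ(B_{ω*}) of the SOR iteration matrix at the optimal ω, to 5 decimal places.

n=107: λ(B_J) = 1 − λ(A)/2 = cos(kπ/108); k=1 gives ρ_J = 0.99958.
√(1−ρ_J²) = |sin(π/108)| = 0.029085
So ω* = 2/1.029085 = 1.94347 (Young).
[ρ_SOR] ω* − 1 = 0.94347.

ρ_SOR = 0.94347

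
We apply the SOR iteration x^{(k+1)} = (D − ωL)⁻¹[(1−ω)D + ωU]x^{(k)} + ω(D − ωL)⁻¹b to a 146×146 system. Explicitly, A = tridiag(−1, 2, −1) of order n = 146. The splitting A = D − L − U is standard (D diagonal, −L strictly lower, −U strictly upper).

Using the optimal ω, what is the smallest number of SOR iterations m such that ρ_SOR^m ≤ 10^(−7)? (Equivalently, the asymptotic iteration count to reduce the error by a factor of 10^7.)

m = 378

With n=146, ρ(Jacobi) = cos(π/147) = 0.9997716.
√(1−ρ_J²) = |sin(π/147)| = 0.0213698
ω* = 2/(1 + 0.0213698) = 2/1.0213698 = 1.9581546.
Hence ρ(B_{ω*}) = 1.9581546 − 1 = 0.9581546.
For 7 digits: m = 7·ln10 / (−ln 0.9581546) = 16.1181/0.0427461 = 377.066; round up → m = 378.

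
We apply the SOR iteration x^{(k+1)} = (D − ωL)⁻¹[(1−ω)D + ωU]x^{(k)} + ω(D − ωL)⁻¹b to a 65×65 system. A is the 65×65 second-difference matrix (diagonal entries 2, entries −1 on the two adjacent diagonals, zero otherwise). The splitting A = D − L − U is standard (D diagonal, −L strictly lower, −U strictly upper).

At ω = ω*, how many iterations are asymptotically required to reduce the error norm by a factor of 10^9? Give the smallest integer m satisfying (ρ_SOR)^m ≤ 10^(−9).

m = 218

[ρ_J] n=65: ρ(B_J) = cos(π/(n+1)) = cos(π/66) = 0.9988673.
√(1−ρ_J²) simplifies to sin(π/66) = 0.0475819.
[ω*] 2 ÷ (1 + 0.0475819) = 2 ÷ 1.0475819 = 1.9091586.
ρ_SOR = ω* − 1 = 1.9091586 − 1 = 0.9091586.
For 9 digits: m = 9·ln10 / (−ln 0.9091586) = 20.7233/0.0952357 = 217.600; round up → m = 218.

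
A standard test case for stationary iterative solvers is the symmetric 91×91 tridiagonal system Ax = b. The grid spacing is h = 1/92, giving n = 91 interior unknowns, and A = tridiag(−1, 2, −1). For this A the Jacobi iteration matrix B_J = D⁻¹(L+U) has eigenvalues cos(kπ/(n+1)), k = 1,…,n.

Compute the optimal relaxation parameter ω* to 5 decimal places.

n=91: λ(B_J) = 1 − λ(A)/2 = cos(kπ/92); k=1 gives ρ_J = 0.99942.
√(1−ρ_J²) simplifies to sin(π/92) = 0.034141.
Young: ω* = 2/(1+√(1−ρ_J²)) = 2/(1+0.034141) = 2/1.034141 = 1.93397.
ρ_SOR = ω* − 1 = 1.93397 − 1 = 0.93397.

ω* = 1.93397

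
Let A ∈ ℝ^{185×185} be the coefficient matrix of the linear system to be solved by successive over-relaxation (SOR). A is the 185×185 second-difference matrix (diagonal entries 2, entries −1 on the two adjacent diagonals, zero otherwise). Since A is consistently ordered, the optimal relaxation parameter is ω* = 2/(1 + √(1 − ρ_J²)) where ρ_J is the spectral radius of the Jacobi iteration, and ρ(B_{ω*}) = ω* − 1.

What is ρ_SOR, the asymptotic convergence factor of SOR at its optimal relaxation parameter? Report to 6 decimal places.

ρ_SOR = 0.966782

[ρ_J] n=185: ρ(B_J) = cos(π/(n+1)) = cos(π/186) = 0.999857.
√(1−ρ_J²) = |sin(π/186)| = 0.0168895
[ω*] 2 ÷ (1 + 0.0168895) = 2 ÷ 1.0168895 = 1.966782.
ρ_SOR = ω* − 1 = 1.966782 − 1 = 0.966782.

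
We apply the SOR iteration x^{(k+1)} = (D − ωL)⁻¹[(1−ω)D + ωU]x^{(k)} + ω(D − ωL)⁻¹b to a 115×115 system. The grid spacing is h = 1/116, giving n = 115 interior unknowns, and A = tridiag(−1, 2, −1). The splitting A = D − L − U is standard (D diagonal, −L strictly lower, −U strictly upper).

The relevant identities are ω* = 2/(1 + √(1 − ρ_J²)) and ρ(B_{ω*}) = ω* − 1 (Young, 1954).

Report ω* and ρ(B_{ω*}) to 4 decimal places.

ω* = 1.9473, ρ_SOR = 0.9473

B_J for the 115×115 system has eigenvalues cos(kπ/116); ρ_J = cos(π/116) = 0.9996.
1 − cos²(π/116) = sin²(π/116) ⇒ √(1−ρ_J²) = sin(π/116) = 0.02708.
ω* = 2/(1 + 0.02708) = 2/1.02708 = 1.9473.
Hence ρ(B_{ω*}) = 1.9473 − 1 = 0.9473.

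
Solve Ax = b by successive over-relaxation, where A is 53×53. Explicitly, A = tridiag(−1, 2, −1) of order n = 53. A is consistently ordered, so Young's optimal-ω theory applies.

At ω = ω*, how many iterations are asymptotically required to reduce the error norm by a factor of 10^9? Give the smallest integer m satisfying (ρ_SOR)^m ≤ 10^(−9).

B_J for the 53×53 system has eigenvalues cos(kπ/54); ρ_J = cos(π/54) = 0.9983082.
√(1−ρ_J²) = |sin(π/54)| = 0.0581448
ω* = 2/(1+0.0581448) = 1.8901005
At ω = 1.8901005 every |λ(B_ω)| = ω−1, so ρ_SOR = 0.8901005.
m ≥ 9·ln10 / (−ln 0.8901005) = 178.003; smallest integer m = 179.

m = 179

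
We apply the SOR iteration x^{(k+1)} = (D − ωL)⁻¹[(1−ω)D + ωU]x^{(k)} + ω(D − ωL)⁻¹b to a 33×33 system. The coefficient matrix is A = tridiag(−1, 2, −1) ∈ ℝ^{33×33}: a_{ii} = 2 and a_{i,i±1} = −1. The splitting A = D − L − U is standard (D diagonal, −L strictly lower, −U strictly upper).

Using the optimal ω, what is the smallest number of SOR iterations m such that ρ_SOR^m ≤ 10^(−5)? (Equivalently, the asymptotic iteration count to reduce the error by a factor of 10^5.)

m = 63

n=33: λ(B_J) = 1 − λ(A)/2 = cos(kπ/34); k=1 gives ρ_J = 0.9957342.
1 − cos²(π/34) = sin²(π/34) ⇒ √(1−ρ_J²) = sin(π/34) = 0.0922684.
Young: ω* = 2/(1+√(1−ρ_J²)) = 2/(1+0.0922684) = 2/1.0922684 = 1.8310518.
ρ_SOR = ω* − 1 = 1.8310518 − 1 = 0.8310518.
m ≥ 5·ln10 / (−ln 0.8310518) = 62.211; smallest integer m = 63.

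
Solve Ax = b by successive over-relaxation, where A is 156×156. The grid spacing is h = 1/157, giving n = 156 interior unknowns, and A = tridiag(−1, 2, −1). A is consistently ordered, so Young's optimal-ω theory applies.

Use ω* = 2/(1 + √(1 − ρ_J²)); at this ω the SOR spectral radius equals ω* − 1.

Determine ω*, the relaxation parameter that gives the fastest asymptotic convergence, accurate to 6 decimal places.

ρ_J = max_k |cos(kπ/157)| = cos(π/157) = 0.999800
√(1 − cos²(π/157)) = sin(π/157) ≈ 0.0200088.
Young: ω* = 2/(1+√(1−ρ_J²)) = 2/(1+0.0200088) = 2/1.0200088 = 1.960767.
and ρ(B_{ω*}) = 1.960767 − 1 = 0.960767.

ω* = 1.960767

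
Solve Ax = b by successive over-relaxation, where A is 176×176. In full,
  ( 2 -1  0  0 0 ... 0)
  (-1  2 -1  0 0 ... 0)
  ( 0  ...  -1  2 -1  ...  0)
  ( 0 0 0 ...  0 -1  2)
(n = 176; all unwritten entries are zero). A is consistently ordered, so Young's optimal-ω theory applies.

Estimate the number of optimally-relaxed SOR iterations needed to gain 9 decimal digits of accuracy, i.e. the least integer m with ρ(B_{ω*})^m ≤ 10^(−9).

m = 584

n=176: λ(B_J) = 1 − λ(A)/2 = cos(kπ/177); k=1 gives ρ_J = 0.9998425.
√(1−ρ_J²) simplifies to sin(π/177) = 0.0177482.
So ω* = 2/1.0177482 = 1.9651226 (Young).
and ρ(B_{ω*}) = 1.9651226 − 1 = 0.9651226.
9·ln10 = 20.7233; −ln(0.9651226) = 0.0355001; m = ⌈20.7233/0.0355001⌉ = ⌈583.753⌉ = 584.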